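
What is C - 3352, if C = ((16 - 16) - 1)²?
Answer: -3351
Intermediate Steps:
C = 1 (C = (0 - 1)² = (-1)² = 1)
C - 3352 = 1 - 3352 = -3351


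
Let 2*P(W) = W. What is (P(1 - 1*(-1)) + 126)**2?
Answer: 16129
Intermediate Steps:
P(W) = W/2
(P(1 - 1*(-1)) + 126)**2 = ((1 - 1*(-1))/2 + 126)**2 = ((1 + 1)/2 + 126)**2 = ((1/2)*2 + 126)**2 = (1 + 126)**2 = 127**2 = 16129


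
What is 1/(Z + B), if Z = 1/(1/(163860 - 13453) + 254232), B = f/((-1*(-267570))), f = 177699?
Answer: 682094303517150/452996201070071 ≈ 1.5057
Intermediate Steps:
B = 59233/89190 (B = 177699/((-1*(-267570))) = 177699/267570 = 177699*(1/267570) = 59233/89190 ≈ 0.66412)
Z = 150407/38238272425 (Z = 1/(1/150407 + 254232) = 1/(38238272425/150407) = 150407/38238272425 ≈ 3.9334e-6)
1/(Z + B) = 1/(150407/38238272425 + 59233/89190) = 1/(452996201070071/682094303517150) = 682094303517150/452996201070071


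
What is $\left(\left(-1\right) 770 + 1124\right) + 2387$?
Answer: $2741$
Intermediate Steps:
$\left(\left(-1\right) 770 + 1124\right) + 2387 = \left(-770 + 1124\right) + 2387 = 354 + 2387 = 2741$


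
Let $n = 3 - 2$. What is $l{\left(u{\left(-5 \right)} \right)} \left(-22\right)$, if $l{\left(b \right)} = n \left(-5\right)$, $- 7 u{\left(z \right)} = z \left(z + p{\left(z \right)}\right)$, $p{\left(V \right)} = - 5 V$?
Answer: $110$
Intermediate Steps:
$n = 1$
$u{\left(z \right)} = \frac{4 z^{2}}{7}$ ($u{\left(z \right)} = - \frac{z \left(z - 5 z\right)}{7} = - \frac{z \left(- 4 z\right)}{7} = - \frac{\left(-4\right) z^{2}}{7} = \frac{4 z^{2}}{7}$)
$l{\left(b \right)} = -5$ ($l{\left(b \right)} = 1 \left(-5\right) = -5$)
$l{\left(u{\left(-5 \right)} \right)} \left(-22\right) = \left(-5\right) \left(-22\right) = 110$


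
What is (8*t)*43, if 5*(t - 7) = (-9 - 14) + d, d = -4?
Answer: 2752/5 ≈ 550.40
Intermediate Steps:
t = 8/5 (t = 7 + ((-9 - 14) - 4)/5 = 7 + (-23 - 4)/5 = 7 + (⅕)*(-27) = 7 - 27/5 = 8/5 ≈ 1.6000)
(8*t)*43 = (8*(8/5))*43 = (64/5)*43 = 2752/5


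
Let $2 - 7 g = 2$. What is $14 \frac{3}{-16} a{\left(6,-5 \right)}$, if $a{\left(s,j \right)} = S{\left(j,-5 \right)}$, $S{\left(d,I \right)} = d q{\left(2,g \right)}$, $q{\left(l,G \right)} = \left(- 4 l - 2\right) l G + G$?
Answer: $0$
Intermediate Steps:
$g = 0$ ($g = \frac{2}{7} - \frac{2}{7} = 0$)
$q{\left(l,G \right)} = G + G l \left(-2 - 4 l\right)$ ($q{\left(l,G \right)} = \left(-2 - 4 l\right) l G + G = l \left(-2 - 4 l\right) G + G = G l \left(-2 - 4 l\right) + G = G + G l \left(-2 - 4 l\right)$)
$S{\left(d,I \right)} = 0$ ($S{\left(d,I \right)} = d 0 \left(1 - 4 \cdot 2^{2} - 4\right) = d 0 \left(1 - 16 - 4\right) = d 0 \left(-19\right) = d 0 = 0$)
$a{\left(s,j \right)} = 0$
$14 \frac{3}{-16} a{\left(6,-5 \right)} = 14 \frac{3}{-16} \cdot 0 = 14 \cdot 3 \left(- \frac{1}{16}\right) 0 = 14 \left(- \frac{3}{16}\right) 0 = \left(- \frac{21}{8}\right) 0 = 0$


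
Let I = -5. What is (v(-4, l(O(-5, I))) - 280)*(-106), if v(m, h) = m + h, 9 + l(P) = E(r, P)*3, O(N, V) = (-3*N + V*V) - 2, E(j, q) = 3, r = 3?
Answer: 30104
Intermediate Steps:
O(N, V) = -2 + V² - 3*N (O(N, V) = (-3*N + V²) - 2 = (V² - 3*N) - 2 = -2 + V² - 3*N)
l(P) = 0 (l(P) = -9 + 3*3 = -9 + 9 = 0)
v(m, h) = h + m
(v(-4, l(O(-5, I))) - 280)*(-106) = ((0 - 4) - 280)*(-106) = (-4 - 280)*(-106) = -284*(-106) = 30104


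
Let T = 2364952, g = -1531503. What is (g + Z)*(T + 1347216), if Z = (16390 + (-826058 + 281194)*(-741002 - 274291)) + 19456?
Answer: 2053553183223835160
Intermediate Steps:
Z = 553196640998 (Z = (16390 - 544864*(-1015293)) + 19456 = (16390 + 553196605152) + 19456 = 553196621542 + 19456 = 553196640998)
(g + Z)*(T + 1347216) = (-1531503 + 553196640998)*(2364952 + 1347216) = 553195109495*3712168 = 2053553183223835160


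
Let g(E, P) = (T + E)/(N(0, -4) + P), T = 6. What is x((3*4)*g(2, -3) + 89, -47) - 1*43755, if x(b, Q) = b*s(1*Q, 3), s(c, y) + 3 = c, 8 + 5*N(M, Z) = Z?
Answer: -425845/9 ≈ -47316.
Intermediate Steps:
N(M, Z) = -8/5 + Z/5
s(c, y) = -3 + c
g(E, P) = (6 + E)/(-12/5 + P) (g(E, P) = (6 + E)/((-8/5 + (1/5)*(-4)) + P) = (6 + E)/((-8/5 - 4/5) + P) = (6 + E)/(-12/5 + P))
x(b, Q) = b*(-3 + Q) (x(b, Q) = b*(-3 + 1*Q) = b*(-3 + Q))
x((3*4)*g(2, -3) + 89, -47) - 1*43755 = ((3*4)*(5*(6 + 2)/(-12 + 5*(-3))) + 89)*(-3 - 47) - 1*43755 = (12*(5*8/(-12 - 15)) + 89)*(-50) - 43755 = (12*(5*8/(-27)) + 89)*(-50) - 43755 = (12*(5*(-1/27)*8) + 89)*(-50) - 43755 = (12*(-40/27) + 89)*(-50) - 43755 = (-160/9 + 89)*(-50) - 43755 = (641/9)*(-50) - 43755 = -32050/9 - 43755 = -425845/9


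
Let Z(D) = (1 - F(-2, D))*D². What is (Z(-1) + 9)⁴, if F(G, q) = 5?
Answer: 625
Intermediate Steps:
Z(D) = -4*D² (Z(D) = (1 - 1*5)*D² = (1 - 5)*D² = -4*D²)
(Z(-1) + 9)⁴ = (-4*(-1)² + 9)⁴ = (-4*1 + 9)⁴ = (-4 + 9)⁴ = 5⁴ = 625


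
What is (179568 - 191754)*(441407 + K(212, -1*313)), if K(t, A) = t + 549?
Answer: -5388259248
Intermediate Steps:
K(t, A) = 549 + t
(179568 - 191754)*(441407 + K(212, -1*313)) = (179568 - 191754)*(441407 + (549 + 212)) = -12186*(441407 + 761) = -12186*442168 = -5388259248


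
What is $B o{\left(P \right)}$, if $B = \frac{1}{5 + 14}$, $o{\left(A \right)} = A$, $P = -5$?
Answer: $- \frac{5}{19} \approx -0.26316$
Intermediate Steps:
$B = \frac{1}{19} \approx 0.052632$
$B o{\left(P \right)} = \frac{1}{19} \left(-5\right) = - \frac{5}{19}$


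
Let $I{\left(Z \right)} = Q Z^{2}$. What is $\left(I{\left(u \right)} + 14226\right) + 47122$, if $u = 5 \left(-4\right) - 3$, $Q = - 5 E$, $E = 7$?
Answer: $42833$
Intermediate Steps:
$Q = -35$ ($Q = \left(-5\right) 7 = -35$)
$u = -23$ ($u = -20 - 3 = -23$)
$I{\left(Z \right)} = - 35 Z^{2}$
$\left(I{\left(u \right)} + 14226\right) + 47122 = \left(- 35 \left(-23\right)^{2} + 14226\right) + 47122 = \left(\left(-35\right) 529 + 14226\right) + 47122 = \left(-18515 + 14226\right) + 47122 = -4289 + 47122 = 42833$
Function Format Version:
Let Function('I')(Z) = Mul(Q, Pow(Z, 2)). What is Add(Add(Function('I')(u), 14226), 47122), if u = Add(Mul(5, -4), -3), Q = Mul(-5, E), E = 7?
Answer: 42833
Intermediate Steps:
Q = -35 (Q = Mul(-5, 7) = -35)
u = -23 (u = Add(-20, -3) = -23)
Function('I')(Z) = Mul(-35, Pow(Z, 2))
Add(Add(Function('I')(u), 14226), 47122) = Add(Add(Mul(-35, Pow(-23, 2)), 14226), 47122) = Add(Add(Mul(-35, 529), 14226), 47122) = Add(Add(-18515, 14226), 47122) = Add(-4289, 47122) = 42833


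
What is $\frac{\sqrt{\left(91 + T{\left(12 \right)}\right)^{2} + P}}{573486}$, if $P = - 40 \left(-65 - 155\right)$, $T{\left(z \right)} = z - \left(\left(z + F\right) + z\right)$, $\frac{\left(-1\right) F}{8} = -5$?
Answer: $\frac{\sqrt{10321}}{573486} \approx 0.00017715$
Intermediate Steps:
$F = 40$ ($F = \left(-8\right) \left(-5\right) = 40$)
$T{\left(z \right)} = -40 - z$ ($T{\left(z \right)} = z - \left(\left(z + 40\right) + z\right) = z - \left(\left(40 + z\right) + z\right) = z - \left(40 + 2 z\right) = -40 - z$)
$P = 8800$ ($P = \left(-40\right) \left(-220\right) = 8800$)
$\frac{\sqrt{\left(91 + T{\left(12 \right)}\right)^{2} + P}}{573486} = \frac{\sqrt{\left(91 - 52\right)^{2} + 8800}}{573486} = \sqrt{\left(91 - 52\right)^{2} + 8800} \cdot \frac{1}{573486} = \sqrt{39^{2} + 8800} \cdot \frac{1}{573486} = \sqrt{1521 + 8800} \cdot \frac{1}{573486} = \sqrt{10321} \cdot \frac{1}{573486} = \frac{\sqrt{10321}}{573486}$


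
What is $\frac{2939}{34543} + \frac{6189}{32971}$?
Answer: $\frac{310688396}{1138917253} \approx 0.27279$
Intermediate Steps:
$\frac{2939}{34543} + \frac{6189}{32971} = \frac{310688396}{1138917253}$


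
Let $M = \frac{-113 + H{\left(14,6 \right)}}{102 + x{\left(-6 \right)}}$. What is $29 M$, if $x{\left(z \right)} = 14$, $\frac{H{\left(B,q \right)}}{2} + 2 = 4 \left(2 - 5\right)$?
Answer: $- \frac{141}{4} \approx -35.25$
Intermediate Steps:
$H{\left(B,q \right)} = -28$ ($H{\left(B,q \right)} = -4 + 2 \cdot 4 \left(2 - 5\right) = -4 + 2 \cdot 4 \left(-3\right) = -4 + 2 \left(-12\right) = -4 - 24 = -28$)
$M = - \frac{141}{116}$ ($M = \frac{-113 - 28}{102 + 14} = - \frac{141}{116} \approx -1.2155$)
$29 M = 29 \left(- \frac{141}{116}\right) = - \frac{141}{4}$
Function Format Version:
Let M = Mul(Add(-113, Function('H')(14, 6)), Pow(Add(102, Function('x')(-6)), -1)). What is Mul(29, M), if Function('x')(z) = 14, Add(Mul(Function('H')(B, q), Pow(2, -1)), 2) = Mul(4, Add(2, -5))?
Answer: Rational(-141, 4) ≈ -35.250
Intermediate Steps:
Function('H')(B, q) = -28 (Function('H')(B, q) = Add(-4, Mul(2, Mul(4, Add(2, -5)))) = Add(-4, Mul(2, Mul(4, -3))) = Add(-4, Mul(2, -12)) = Add(-4, -24) = -28)
M = Rational(-141, 116) (M = Mul(Add(-113, -28), Pow(Add(102, 14), -1)) = Mul(-141, Pow(116, -1)) = Mul(-141, Rational(1, 116)) = Rational(-141, 116) ≈ -1.2155)
Mul(29, M) = Mul(29, Rational(-141, 116)) = Rational(-141, 4)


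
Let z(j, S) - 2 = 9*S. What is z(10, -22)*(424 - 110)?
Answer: -61544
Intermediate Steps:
z(j, S) = 2 + 9*S
z(10, -22)*(424 - 110) = (2 + 9*(-22))*(424 - 110) = (2 - 198)*314 = -196*314 = -61544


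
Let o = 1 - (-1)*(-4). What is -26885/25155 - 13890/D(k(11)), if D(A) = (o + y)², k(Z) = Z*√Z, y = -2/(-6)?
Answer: -314634719/160992 ≈ -1954.3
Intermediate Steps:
y = ⅓ (y = -2*(-⅙) = ⅓ ≈ 0.33333)
k(Z) = Z^(3/2)
o = -3 (o = 1 - 1*4 = 1 - 4 = -3)
D(A) = 64/9 (D(A) = (-3 + ⅓)² = (-8/3)² = 64/9)
-26885/25155 - 13890/D(k(11)) = -26885/25155 - 13890/64/9 = -26885*1/25155 - 13890*9/64 = -5377/5031 - 62505/32 = -314634719/160992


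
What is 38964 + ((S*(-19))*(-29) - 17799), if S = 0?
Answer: 21165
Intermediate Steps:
38964 + ((S*(-19))*(-29) - 17799) = 38964 + ((0*(-19))*(-29) - 17799) = 38964 + (0*(-29) - 17799) = 38964 + (0 - 17799) = 38964 - 17799 = 21165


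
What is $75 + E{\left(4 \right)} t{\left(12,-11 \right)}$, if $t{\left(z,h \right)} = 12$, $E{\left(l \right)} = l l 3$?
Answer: $651$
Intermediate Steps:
$E{\left(l \right)} = 3 l^{2}$ ($E{\left(l \right)} = l^{2} \cdot 3 = 3 l^{2}$)
$75 + E{\left(4 \right)} t{\left(12,-11 \right)} = 75 + 3 \cdot 4^{2} \cdot 12 = 75 + 3 \cdot 16 \cdot 12 = 75 + 48 \cdot 12 = 75 + 576 = 651$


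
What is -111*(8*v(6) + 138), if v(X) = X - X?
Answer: -15318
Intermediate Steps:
v(X) = 0
-111*(8*v(6) + 138) = -111*(8*0 + 138) = -111*(0 + 138) = -111*138 = -15318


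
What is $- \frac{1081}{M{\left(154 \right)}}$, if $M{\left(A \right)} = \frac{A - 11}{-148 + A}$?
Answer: $- \frac{6486}{143} \approx -45.357$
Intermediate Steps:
$M{\left(A \right)} = \frac{-11 + A}{-148 + A}$
$- \frac{1081}{M{\left(154 \right)}} = - \frac{1081}{\frac{1}{-148 + 154} \left(-11 + 154\right)} = - \frac{1081}{\frac{1}{6} \cdot 143} = - \frac{1081}{\frac{143}{6}} = \left(-1081\right) \frac{6}{143} = - \frac{6486}{143}$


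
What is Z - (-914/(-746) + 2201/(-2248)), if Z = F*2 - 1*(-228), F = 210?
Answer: 543144229/838504 ≈ 647.75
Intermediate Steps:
Z = 648 (Z = 210*2 - 1*(-228) = 420 + 228 = 648)
Z - (-914/(-746) + 2201/(-2248)) = 648 - (-914/(-746) + 2201/(-2248)) = 648 - (-914*(-1/746) + 2201*(-1/2248)) = 648 - (457/373 - 2201/2248) = 648 - 1*206363/838504 = 648 - 206363/838504 = 543144229/838504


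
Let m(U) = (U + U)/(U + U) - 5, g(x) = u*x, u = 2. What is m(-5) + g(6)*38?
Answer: 452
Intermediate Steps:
g(x) = 2*x
m(U) = -4 (m(U) = (2*U)/((2*U)) - 5 = (2*U)*(1/(2*U)) - 5 = 1 - 5 = -4)
m(-5) + g(6)*38 = -4 + (2*6)*38 = -4 + 12*38 = -4 + 456 = 452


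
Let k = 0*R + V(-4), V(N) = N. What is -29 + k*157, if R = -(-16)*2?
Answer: -657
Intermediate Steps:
R = 32 (R = -4*(-8) = 32)
k = -4 (k = 0*32 - 4 = 0 - 4 = -4)
-29 + k*157 = -29 - 4*157 = -29 - 628 = -657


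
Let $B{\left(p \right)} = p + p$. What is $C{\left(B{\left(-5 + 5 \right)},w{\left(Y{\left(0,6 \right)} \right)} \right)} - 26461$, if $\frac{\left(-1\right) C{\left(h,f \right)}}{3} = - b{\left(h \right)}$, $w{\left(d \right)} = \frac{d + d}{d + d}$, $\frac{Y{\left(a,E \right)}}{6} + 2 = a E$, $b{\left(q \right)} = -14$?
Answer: $-26503$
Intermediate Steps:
$Y{\left(a,E \right)} = -12 + 6 E a$ ($Y{\left(a,E \right)} = -12 + 6 a E = -12 + 6 E a$)
$w{\left(d \right)} = 1$ ($w{\left(d \right)} = \frac{2 d}{2 d} = 2 d \frac{1}{2 d} = 1$)
$B{\left(p \right)} = 2 p$
$C{\left(h,f \right)} = -42$ ($C{\left(h,f \right)} = - 3 \left(\left(-1\right) \left(-14\right)\right) = \left(-3\right) 14 = -42$)
$C{\left(B{\left(-5 + 5 \right)},w{\left(Y{\left(0,6 \right)} \right)} \right)} - 26461 = -42 - 26461 = -26503$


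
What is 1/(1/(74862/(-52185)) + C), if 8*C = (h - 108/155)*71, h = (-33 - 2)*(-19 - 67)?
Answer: 7735740/206597395157 ≈ 3.7444e-5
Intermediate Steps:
h = 3010 (h = -35*(-86) = 3010)
C = 16558691/620 (C = ((3010 - 108/155)*71)/8 = ((466442/155)*71)/8 = (⅛)*(33117382/155) = 16558691/620 ≈ 26708.)
1/(1/(74862/(-52185)) + C) = 1/(1/(74862/(-52185)) + 16558691/620) = 1/(1/(74862*(-1/52185)) + 16558691/620) = 1/(1/(-24954/17395) + 16558691/620) = 1/(-17395/24954 + 16558691/620) = 1/(206597395157/7735740) = 7735740/206597395157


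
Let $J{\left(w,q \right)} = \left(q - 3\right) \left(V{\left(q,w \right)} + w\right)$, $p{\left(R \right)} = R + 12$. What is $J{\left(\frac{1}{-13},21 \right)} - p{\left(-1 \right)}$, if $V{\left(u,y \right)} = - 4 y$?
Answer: $- \frac{89}{13} \approx -6.8462$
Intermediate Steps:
$p{\left(R \right)} = 12 + R$
$J{\left(w,q \right)} = - 3 w \left(-3 + q\right)$ ($J{\left(w,q \right)} = \left(q - 3\right) \left(- 4 w + w\right) = \left(-3 + q\right) \left(- 3 w\right) = - 3 w \left(-3 + q\right)$)
$J{\left(\frac{1}{-13},21 \right)} - p{\left(-1 \right)} = \frac{3 \left(3 - 21\right)}{-13} - \left(12 - 1\right) = 3 \left(- \frac{1}{13}\right) \left(3 - 21\right) - 11 = 3 \left(- \frac{1}{13}\right) \left(-18\right) - 11 = \frac{54}{13} - 11 = - \frac{89}{13}$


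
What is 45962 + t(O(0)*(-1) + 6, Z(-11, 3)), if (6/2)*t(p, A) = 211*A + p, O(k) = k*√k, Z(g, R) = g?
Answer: 135571/3 ≈ 45190.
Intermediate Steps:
O(k) = k^(3/2)
t(p, A) = p/3 + 211*A/3 (t(p, A) = (211*A + p)/3 = (p + 211*A)/3 = p/3 + 211*A/3)
45962 + t(O(0)*(-1) + 6, Z(-11, 3)) = 45962 + ((0^(3/2)*(-1) + 6)/3 + (211/3)*(-11)) = 45962 + ((0*(-1) + 6)/3 - 2321/3) = 45962 + ((0 + 6)/3 - 2321/3) = 45962 + ((⅓)*6 - 2321/3) = 45962 + (2 - 2321/3) = 45962 - 2315/3 = 135571/3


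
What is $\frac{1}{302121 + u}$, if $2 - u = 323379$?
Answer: $- \frac{1}{21256} \approx -4.7046 \cdot 10^{-5}$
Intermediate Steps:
$u = -323377$ ($u = 2 - 323379 = -323377$)
$\frac{1}{302121 + u} = \frac{1}{302121 - 323377} = \frac{1}{-21256} = - \frac{1}{21256}$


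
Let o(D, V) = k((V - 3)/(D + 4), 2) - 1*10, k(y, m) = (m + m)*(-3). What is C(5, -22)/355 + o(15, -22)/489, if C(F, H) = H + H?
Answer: -29326/173595 ≈ -0.16893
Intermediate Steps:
C(F, H) = 2*H
k(y, m) = -6*m (k(y, m) = (2*m)*(-3) = -6*m)
o(D, V) = -22 (o(D, V) = -6*2 - 1*10 = -12 - 10 = -22)
C(5, -22)/355 + o(15, -22)/489 = (2*(-22))/355 - 22/489 = -44*1/355 - 22*1/489 = -44/355 - 22/489 = -29326/173595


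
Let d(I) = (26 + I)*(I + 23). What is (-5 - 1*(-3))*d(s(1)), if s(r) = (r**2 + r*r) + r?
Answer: -1508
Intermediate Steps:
s(r) = r + 2*r**2 (s(r) = (r**2 + r**2) + r = 2*r**2 + r = r + 2*r**2)
d(I) = (23 + I)*(26 + I) (d(I) = (26 + I)*(23 + I) = (23 + I)*(26 + I))
(-5 - 1*(-3))*d(s(1)) = (-5 - 1*(-3))*(598 + (1*(1 + 2*1))**2 + 49*(1*(1 + 2*1))) = (-5 + 3)*(598 + (1*(1 + 2))**2 + 49*(1*(1 + 2))) = -2*(598 + (1*3)**2 + 49*(1*3)) = -2*(598 + 3**2 + 49*3) = -2*(598 + 9 + 147) = -2*754 = -1508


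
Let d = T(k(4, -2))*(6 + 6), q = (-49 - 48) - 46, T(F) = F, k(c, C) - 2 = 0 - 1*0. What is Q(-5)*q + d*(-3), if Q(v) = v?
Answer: 643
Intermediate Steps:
k(c, C) = 2 (k(c, C) = 2 + (0 - 1*0) = 2 + (0 + 0) = 2 + 0 = 2)
q = -143 (q = -97 - 46 = -143)
d = 24 (d = 2*(6 + 6) = 2*12 = 24)
Q(-5)*q + d*(-3) = -5*(-143) + 24*(-3) = 715 - 72 = 643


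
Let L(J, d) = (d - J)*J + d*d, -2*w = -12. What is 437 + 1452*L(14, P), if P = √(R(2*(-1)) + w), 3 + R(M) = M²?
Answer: -273991 + 20328*√7 ≈ -2.2021e+5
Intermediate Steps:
R(M) = -3 + M²
w = 6 (w = -½*(-12) = 6)
P = √7 (P = √((-3 + (2*(-1))²) + 6) = √((-3 + (-2)²) + 6) = √((-3 + 4) + 6) = √(1 + 6) = √7 ≈ 2.6458)
L(J, d) = d² + J*(d - J) (L(J, d) = J*(d - J) + d² = d² + J*(d - J))
437 + 1452*L(14, P) = 437 + 1452*((√7)² - 1*14² + 14*√7) = 437 + 1452*(7 - 1*196 + 14*√7) = 437 + 1452*(7 - 196 + 14*√7) = 437 + 1452*(-189 + 14*√7) = 437 + (-274428 + 20328*√7) = -273991 + 20328*√7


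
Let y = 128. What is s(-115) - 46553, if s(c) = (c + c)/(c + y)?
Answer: -605419/13 ≈ -46571.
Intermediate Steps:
s(c) = 2*c/(128 + c) (s(c) = (c + c)/(c + 128) = (2*c)/(128 + c) = 2*c/(128 + c))
s(-115) - 46553 = 2*(-115)/(128 - 115) - 46553 = 2*(-115)/13 - 46553 = 2*(-115)*(1/13) - 46553 = -230/13 - 46553 = -605419/13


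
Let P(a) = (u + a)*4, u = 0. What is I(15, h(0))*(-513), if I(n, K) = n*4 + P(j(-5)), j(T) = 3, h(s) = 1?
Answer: -36936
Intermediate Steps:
P(a) = 4*a (P(a) = (0 + a)*4 = a*4 = 4*a)
I(n, K) = 12 + 4*n (I(n, K) = n*4 + 4*3 = 4*n + 12 = 12 + 4*n)
I(15, h(0))*(-513) = (12 + 4*15)*(-513) = (12 + 60)*(-513) = 72*(-513) = -36936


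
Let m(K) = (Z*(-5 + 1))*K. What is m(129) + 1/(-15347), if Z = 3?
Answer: -23757157/15347 ≈ -1548.0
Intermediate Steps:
m(K) = -12*K (m(K) = (3*(-5 + 1))*K = (3*(-4))*K = -12*K)
m(129) + 1/(-15347) = -12*129 + 1/(-15347) = -1548 - 1/15347 = -23757157/15347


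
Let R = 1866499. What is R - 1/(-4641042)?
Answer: 8662500251959/4641042 ≈ 1.8665e+6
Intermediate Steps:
R - 1/(-4641042) = 1866499 - 1/(-4641042) = 1866499 - 1*(-1/4641042) = 1866499 + 1/4641042 = 8662500251959/4641042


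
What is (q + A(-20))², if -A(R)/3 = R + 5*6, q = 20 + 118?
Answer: 11664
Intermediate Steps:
q = 138
A(R) = -90 - 3*R (A(R) = -3*(R + 5*6) = -3*(R + 30) = -3*(30 + R) = -90 - 3*R)
(q + A(-20))² = (138 + (-90 - 3*(-20)))² = (138 + (-90 + 60))² = (138 - 30)² = 108² = 11664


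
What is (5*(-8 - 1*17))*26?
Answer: -3250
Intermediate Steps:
(5*(-8 - 1*17))*26 = (5*(-8 - 17))*26 = (5*(-25))*26 = -125*26 = -3250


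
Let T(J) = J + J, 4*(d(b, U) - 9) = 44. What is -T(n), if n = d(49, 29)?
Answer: -40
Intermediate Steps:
d(b, U) = 20 (d(b, U) = 9 + (¼)*44 = 9 + 11 = 20)
n = 20
T(J) = 2*J
-T(n) = -2*20 = -1*40 = -40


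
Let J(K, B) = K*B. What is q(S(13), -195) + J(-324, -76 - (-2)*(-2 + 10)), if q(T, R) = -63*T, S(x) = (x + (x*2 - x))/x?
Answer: 19314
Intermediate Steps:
S(x) = 2 (S(x) = (x + (2*x - x))/x = (x + x)/x = (2*x)/x = 2)
J(K, B) = B*K
q(S(13), -195) + J(-324, -76 - (-2)*(-2 + 10)) = -63*2 + (-76 - (-2)*(-2 + 10))*(-324) = -126 + (-76 - (-2)*8)*(-324) = -126 + (-76 - 1*(-16))*(-324) = -126 + (-76 + 16)*(-324) = -126 - 60*(-324) = -126 + 19440 = 19314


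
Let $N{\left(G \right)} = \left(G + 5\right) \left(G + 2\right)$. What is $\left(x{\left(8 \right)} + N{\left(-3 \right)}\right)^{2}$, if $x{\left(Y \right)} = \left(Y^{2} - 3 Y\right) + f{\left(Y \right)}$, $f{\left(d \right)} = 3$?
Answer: $1681$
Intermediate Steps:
$N{\left(G \right)} = \left(2 + G\right) \left(5 + G\right)$ ($N{\left(G \right)} = \left(5 + G\right) \left(2 + G\right) = \left(2 + G\right) \left(5 + G\right)$)
$x{\left(Y \right)} = 3 + Y^{2} - 3 Y$ ($x{\left(Y \right)} = \left(Y^{2} - 3 Y\right) + 3 = 3 + Y^{2} - 3 Y$)
$\left(x{\left(8 \right)} + N{\left(-3 \right)}\right)^{2} = \left(\left(3 + 8^{2} - 24\right) + \left(10 + \left(-3\right)^{2} + 7 \left(-3\right)\right)\right)^{2} = \left(\left(3 + 64 - 24\right) + \left(10 + 9 - 21\right)\right)^{2} = \left(43 - 2\right)^{2} = 41^{2} = 1681$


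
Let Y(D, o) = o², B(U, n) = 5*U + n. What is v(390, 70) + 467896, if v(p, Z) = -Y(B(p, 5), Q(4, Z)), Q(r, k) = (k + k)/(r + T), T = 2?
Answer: 4206164/9 ≈ 4.6735e+5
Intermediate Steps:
B(U, n) = n + 5*U
Q(r, k) = 2*k/(2 + r) (Q(r, k) = (k + k)/(r + 2) = (2*k)/(2 + r) = 2*k/(2 + r))
v(p, Z) = -Z²/9 (v(p, Z) = -(2*Z/(2 + 4))² = -(2*Z/6)² = -(2*Z*(⅙))² = -(Z/3)² = -Z²/9)
v(390, 70) + 467896 = -⅑*70² + 467896 = -⅑*4900 + 467896 = -4900/9 + 467896 = 4206164/9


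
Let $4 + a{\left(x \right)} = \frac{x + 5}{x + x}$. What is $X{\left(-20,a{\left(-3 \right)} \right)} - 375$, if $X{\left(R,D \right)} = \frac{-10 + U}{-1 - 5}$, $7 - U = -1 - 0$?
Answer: $- \frac{1124}{3} \approx -374.67$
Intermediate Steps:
$U = 8$ ($U = 7 - \left(-1 - 0\right) = 7 - \left(-1 + 0\right) = 7 - -1 = 7 + 1 = 8$)
$a{\left(x \right)} = -4 + \frac{5 + x}{2 x}$ ($a{\left(x \right)} = -4 + \frac{x + 5}{x + x} = -4 + \frac{5 + x}{2 x}$)
$X{\left(R,D \right)} = \frac{1}{3}$ ($X{\left(R,D \right)} = \frac{-10 + 8}{-1 - 5} = - \frac{2}{-6} = \left(-2\right) \left(- \frac{1}{6}\right) = \frac{1}{3}$)
$X{\left(-20,a{\left(-3 \right)} \right)} - 375 = \frac{1}{3} - 375 = - \frac{1124}{3}$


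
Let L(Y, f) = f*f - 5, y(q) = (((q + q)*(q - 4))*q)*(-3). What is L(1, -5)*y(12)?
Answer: -138240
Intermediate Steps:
y(q) = -6*q**2*(-4 + q) (y(q) = (((2*q)*(-4 + q))*q)*(-3) = ((2*q*(-4 + q))*q)*(-3) = (2*q**2*(-4 + q))*(-3) = -6*q**2*(-4 + q))
L(Y, f) = -5 + f**2 (L(Y, f) = f**2 - 5 = -5 + f**2)
L(1, -5)*y(12) = (-5 + (-5)**2)*(6*12**2*(4 - 1*12)) = (-5 + 25)*(6*144*(4 - 12)) = 20*(6*144*(-8)) = 20*(-6912) = -138240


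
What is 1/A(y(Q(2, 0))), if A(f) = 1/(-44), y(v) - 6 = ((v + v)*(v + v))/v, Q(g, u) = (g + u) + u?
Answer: -44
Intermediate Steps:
Q(g, u) = g + 2*u
y(v) = 6 + 4*v (y(v) = 6 + ((v + v)*(v + v))/v = 6 + ((2*v)*(2*v))/v = 6 + (4*v²)/v = 6 + 4*v)
A(f) = -1/44
1/A(y(Q(2, 0))) = 1/(-1/44) = -44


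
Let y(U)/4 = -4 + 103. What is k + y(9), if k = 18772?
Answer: 19168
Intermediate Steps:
y(U) = 396 (y(U) = 4*(-4 + 103) = 4*99 = 396)
k + y(9) = 18772 + 396 = 19168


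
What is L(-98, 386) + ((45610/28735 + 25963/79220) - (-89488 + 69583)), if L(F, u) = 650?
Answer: 9359097577901/455277340 ≈ 20557.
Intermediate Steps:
L(-98, 386) + ((45610/28735 + 25963/79220) - (-89488 + 69583)) = 650 + ((45610/28735 + 25963/79220) - (-89488 + 69583)) = 650 + ((45610*(1/28735) + 25963*(1/79220)) - 1*(-19905)) = 650 + ((9122/5747 + 25963/79220) + 19905) = 650 + (871854201/455277340 + 19905) = 650 + 9063167306901/455277340 = 9359097577901/455277340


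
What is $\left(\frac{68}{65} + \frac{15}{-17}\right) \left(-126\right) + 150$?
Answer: $\frac{142944}{1105} \approx 129.36$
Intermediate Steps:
$\left(\frac{68}{65} + \frac{15}{-17}\right) \left(-126\right) + 150 = \left(68 \cdot \frac{1}{65} + 15 \left(- \frac{1}{17}\right)\right) \left(-126\right) + 150 = \left(\frac{68}{65} - \frac{15}{17}\right) \left(-126\right) + 150 = \frac{181}{1105} \left(-126\right) + 150 = - \frac{22806}{1105} + 150 = \frac{142944}{1105}$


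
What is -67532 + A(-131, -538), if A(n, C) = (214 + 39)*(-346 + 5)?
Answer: -153805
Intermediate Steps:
A(n, C) = -86273 (A(n, C) = 253*(-341) = -86273)
-67532 + A(-131, -538) = -67532 - 86273 = -153805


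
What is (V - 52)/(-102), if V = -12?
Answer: 32/51 ≈ 0.62745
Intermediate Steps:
(V - 52)/(-102) = (-12 - 52)/(-102) = -1/102*(-64) = 32/51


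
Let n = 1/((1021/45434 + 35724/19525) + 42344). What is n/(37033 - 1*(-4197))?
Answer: 88709885/154880316571571843 ≈ 5.7276e-10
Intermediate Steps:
n = 887098850/37564956723641 (n = 1/((1021*(1/45434) + 35724*(1/19525)) + 42344) = 1/((1021/45434 + 35724/19525) + 42344) = 1/(1643019241/887098850 + 42344) = 1/(37564956723641/887098850) = 887098850/37564956723641 ≈ 2.3615e-5)
n/(37033 - 1*(-4197)) = 887098850/(37564956723641*(37033 - 1*(-4197))) = 887098850/(37564956723641*(37033 + 4197)) = (887098850/37564956723641)/41230 = (887098850/37564956723641)*(1/41230) = 88709885/154880316571571843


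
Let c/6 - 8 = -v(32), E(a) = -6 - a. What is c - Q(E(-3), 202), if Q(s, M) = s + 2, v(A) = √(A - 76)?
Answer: 49 - 12*I*√11 ≈ 49.0 - 39.799*I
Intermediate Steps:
v(A) = √(-76 + A)
Q(s, M) = 2 + s
c = 48 - 12*I*√11 (c = 48 + 6*(-√(-76 + 32)) = 48 + 6*(-√(-44)) = 48 + 6*(-2*I*√11) = 48 - 12*I*√11 ≈ 48.0 - 39.799*I)
c - Q(E(-3), 202) = (48 - 12*I*√11) - (2 + (-6 - 1*(-3))) = (48 - 12*I*√11) - (2 + (-6 + 3)) = (48 - 12*I*√11) - (2 - 3) = (48 - 12*I*√11) - 1*(-1) = (48 - 12*I*√11) + 1 = 49 - 12*I*√11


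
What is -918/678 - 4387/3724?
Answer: -1065503/420812 ≈ -2.5320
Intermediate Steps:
-918/678 - 4387/3724 = -918*1/678 - 4387*1/3724 = -153/113 - 4387/3724 = -1065503/420812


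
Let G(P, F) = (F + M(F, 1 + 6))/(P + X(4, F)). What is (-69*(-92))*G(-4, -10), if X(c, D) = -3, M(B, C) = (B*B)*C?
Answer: -4380120/7 ≈ -6.2573e+5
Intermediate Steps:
M(B, C) = C*B² (M(B, C) = B²*C = C*B²)
G(P, F) = (F + 7*F²)/(-3 + P) (G(P, F) = (F + (1 + 6)*F²)/(P - 3) = (F + 7*F²)/(-3 + P))
(-69*(-92))*G(-4, -10) = (-69*(-92))*(-10*(1 + 7*(-10))/(-3 - 4)) = 6348*(-10*(1 - 70)/(-7)) = 6348*(-10*(-⅐)*(-69)) = 6348*(-690/7) = -4380120/7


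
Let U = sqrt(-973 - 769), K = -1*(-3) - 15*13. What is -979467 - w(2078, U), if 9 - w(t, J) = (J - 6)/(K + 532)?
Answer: -166510923/170 + I*sqrt(1742)/340 ≈ -9.7948e+5 + 0.12276*I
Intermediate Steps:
K = -192 (K = 3 - 195 = -192)
U = I*sqrt(1742) (U = sqrt(-1742) = I*sqrt(1742) ≈ 41.737*I)
w(t, J) = 1533/170 - J/340 (w(t, J) = 9 - (J - 6)/(-192 + 532) = 9 - (-6 + J)/340 = 9 - (-3/170 + J/340) = 9 + (3/170 - J/340) = 1533/170 - J/340)
-979467 - w(2078, U) = -979467 - (1533/170 - I*sqrt(1742)/340) = -979467 + (-1533/170 + I*sqrt(1742)/340) = -166510923/170 + I*sqrt(1742)/340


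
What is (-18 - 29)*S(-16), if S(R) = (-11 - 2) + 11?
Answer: 94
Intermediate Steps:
S(R) = -2 (S(R) = -13 + 11 = -2)
(-18 - 29)*S(-16) = (-18 - 29)*(-2) = -47*(-2) = 94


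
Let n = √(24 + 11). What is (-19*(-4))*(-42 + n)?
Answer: -3192 + 76*√35 ≈ -2742.4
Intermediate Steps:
n = √35 ≈ 5.9161
(-19*(-4))*(-42 + n) = (-19*(-4))*(-42 + √35) = 76*(-42 + √35) = -3192 + 76*√35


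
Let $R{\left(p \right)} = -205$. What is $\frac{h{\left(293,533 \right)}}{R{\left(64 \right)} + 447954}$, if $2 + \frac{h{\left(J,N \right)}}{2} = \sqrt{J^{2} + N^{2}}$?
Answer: $- \frac{4}{447749} + \frac{2 \sqrt{369938}}{447749} \approx 0.0027079$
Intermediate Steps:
$h{\left(J,N \right)} = -4 + 2 \sqrt{J^{2} + N^{2}}$
$\frac{h{\left(293,533 \right)}}{R{\left(64 \right)} + 447954} = \frac{-4 + 2 \sqrt{293^{2} + 533^{2}}}{-205 + 447954} = \frac{-4 + 2 \sqrt{85849 + 284089}}{447749} = \left(-4 + 2 \sqrt{369938}\right) \frac{1}{447749} = - \frac{4}{447749} + \frac{2 \sqrt{369938}}{447749}$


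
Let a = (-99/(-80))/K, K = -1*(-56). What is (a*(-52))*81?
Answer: -104247/1120 ≈ -93.078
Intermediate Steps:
K = 56
a = 99/4480 (a = -99/(-80)/56 = -99*(-1/80)*(1/56) = (99/80)*(1/56) = 99/4480 ≈ 0.022098)
(a*(-52))*81 = ((99/4480)*(-52))*81 = -1287/1120*81 = -104247/1120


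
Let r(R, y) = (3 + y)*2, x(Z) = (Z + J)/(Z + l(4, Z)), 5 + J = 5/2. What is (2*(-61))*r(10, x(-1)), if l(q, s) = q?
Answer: -1342/3 ≈ -447.33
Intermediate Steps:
J = -5/2 (J = -5 + 5/2 = -5/2 ≈ -2.5000)
x(Z) = (-5/2 + Z)/(4 + Z) (x(Z) = (Z - 5/2)/(Z + 4) = (-5/2 + Z)/(4 + Z))
r(R, y) = 6 + 2*y
(2*(-61))*r(10, x(-1)) = (2*(-61))*(6 + 2*((-5/2 - 1)/(4 - 1))) = -122*(6 + 2*(-7/2/3)) = -122*(6 + 2*((1/3)*(-7/2))) = -122*(6 + 2*(-7/6)) = -122*(6 - 7/3) = -122*11/3 = -1342/3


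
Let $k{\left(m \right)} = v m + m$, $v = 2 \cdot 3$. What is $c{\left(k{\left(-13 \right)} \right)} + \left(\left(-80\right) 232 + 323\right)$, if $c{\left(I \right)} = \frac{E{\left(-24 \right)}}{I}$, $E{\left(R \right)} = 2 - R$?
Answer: $- \frac{127661}{7} \approx -18237.0$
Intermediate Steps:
$v = 6$
$k{\left(m \right)} = 7 m$ ($k{\left(m \right)} = 6 m + m = 7 m$)
$c{\left(I \right)} = \frac{26}{I}$ ($c{\left(I \right)} = \frac{2 - -24}{I} = \frac{2 + 24}{I} = \frac{26}{I}$)
$c{\left(k{\left(-13 \right)} \right)} + \left(\left(-80\right) 232 + 323\right) = \frac{26}{7 \left(-13\right)} + \left(\left(-80\right) 232 + 323\right) = \frac{26}{-91} + \left(-18560 + 323\right) = 26 \left(- \frac{1}{91}\right) - 18237 = - \frac{2}{7} - 18237 = - \frac{127661}{7}$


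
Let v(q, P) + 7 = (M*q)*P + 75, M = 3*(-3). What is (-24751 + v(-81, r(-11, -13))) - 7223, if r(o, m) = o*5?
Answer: -72001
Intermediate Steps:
r(o, m) = 5*o
M = -9
v(q, P) = 68 - 9*P*q (v(q, P) = -7 + ((-9*q)*P + 75) = -7 + (-9*P*q + 75) = -7 + (75 - 9*P*q) = 68 - 9*P*q)
(-24751 + v(-81, r(-11, -13))) - 7223 = (-24751 + (68 - 9*5*(-11)*(-81))) - 7223 = (-24751 + (68 - 9*(-55)*(-81))) - 7223 = (-24751 + (68 - 40095)) - 7223 = (-24751 - 40027) - 7223 = -64778 - 7223 = -72001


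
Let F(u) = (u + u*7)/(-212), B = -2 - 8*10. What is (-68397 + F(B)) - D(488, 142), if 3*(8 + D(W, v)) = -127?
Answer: -10866628/159 ≈ -68344.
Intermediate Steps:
B = -82 (B = -2 - 80 = -82)
D(W, v) = -151/3 (D(W, v) = -8 + (⅓)*(-127) = -8 - 127/3 = -151/3)
F(u) = -2*u/53 (F(u) = (u + 7*u)*(-1/212) = (8*u)*(-1/212) = -2*u/53)
(-68397 + F(B)) - D(488, 142) = (-68397 - 2/53*(-82)) - 1*(-151/3) = (-68397 + 164/53) + 151/3 = -3624877/53 + 151/3 = -10866628/159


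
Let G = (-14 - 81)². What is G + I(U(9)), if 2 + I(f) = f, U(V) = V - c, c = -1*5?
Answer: 9037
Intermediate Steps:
c = -5
G = 9025 (G = (-95)² = 9025)
U(V) = 5 + V (U(V) = V - 1*(-5) = V + 5 = 5 + V)
I(f) = -2 + f
G + I(U(9)) = 9025 + (-2 + (5 + 9)) = 9025 + (-2 + 14) = 9025 + 12 = 9037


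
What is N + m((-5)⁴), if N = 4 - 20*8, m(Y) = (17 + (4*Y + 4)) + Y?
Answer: 2990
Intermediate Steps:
m(Y) = 21 + 5*Y (m(Y) = (17 + (4 + 4*Y)) + Y = (21 + 4*Y) + Y = 21 + 5*Y)
N = -156 (N = 4 - 160 = -156)
N + m((-5)⁴) = -156 + (21 + 5*(-5)⁴) = -156 + (21 + 5*625) = -156 + (21 + 3125) = -156 + 3146 = 2990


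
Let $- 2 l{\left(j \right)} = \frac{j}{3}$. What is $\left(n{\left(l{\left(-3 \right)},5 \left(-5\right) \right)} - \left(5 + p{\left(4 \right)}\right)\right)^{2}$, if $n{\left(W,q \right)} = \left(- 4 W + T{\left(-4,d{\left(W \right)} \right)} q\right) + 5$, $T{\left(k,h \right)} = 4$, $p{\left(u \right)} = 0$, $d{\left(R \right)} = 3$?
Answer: $10404$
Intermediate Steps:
$l{\left(j \right)} = - \frac{j}{6}$ ($l{\left(j \right)} = - \frac{j \frac{1}{3}}{2} = - \frac{\frac{1}{3} j}{2} = - \frac{j}{6}$)
$n{\left(W,q \right)} = 5 - 4 W + 4 q$ ($n{\left(W,q \right)} = \left(- 4 W + 4 q\right) + 5 = 5 - 4 W + 4 q$)
$\left(n{\left(l{\left(-3 \right)},5 \left(-5\right) \right)} - \left(5 + p{\left(4 \right)}\right)\right)^{2} = \left(\left(5 - 4 \left(\left(- \frac{1}{6}\right) \left(-3\right)\right) + 4 \cdot 5 \left(-5\right)\right) - 5\right)^{2} = \left(\left(5 - 2 + 4 \left(-25\right)\right) + \left(-5 + 0\right)\right)^{2} = \left(\left(5 - 2 - 100\right) - 5\right)^{2} = \left(-97 - 5\right)^{2} = \left(-102\right)^{2} = 10404$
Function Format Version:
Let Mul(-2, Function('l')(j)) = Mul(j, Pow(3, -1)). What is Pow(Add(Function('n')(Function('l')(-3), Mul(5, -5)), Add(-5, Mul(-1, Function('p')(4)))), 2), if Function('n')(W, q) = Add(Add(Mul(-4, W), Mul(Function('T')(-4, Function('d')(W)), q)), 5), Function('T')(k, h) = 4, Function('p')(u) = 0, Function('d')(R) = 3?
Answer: 10404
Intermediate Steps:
Function('l')(j) = Mul(Rational(-1, 6), j) (Function('l')(j) = Mul(Rational(-1, 2), Mul(j, Pow(3, -1))) = Mul(Rational(-1, 2), Mul(j, Rational(1, 3))) = Mul(Rational(-1, 2), Mul(Rational(1, 3), j)) = Mul(Rational(-1, 6), j))
Function('n')(W, q) = Add(5, Mul(-4, W), Mul(4, q)) (Function('n')(W, q) = Add(Add(Mul(-4, W), Mul(4, q)), 5) = Add(5, Mul(-4, W), Mul(4, q)))
Pow(Add(Function('n')(Function('l')(-3), Mul(5, -5)), Add(-5, Mul(-1, Function('p')(4)))), 2) = Pow(Add(Add(5, Mul(-4, Mul(Rational(-1, 6), -3)), Mul(4, Mul(5, -5))), Add(-5, Mul(-1, 0))), 2) = Pow(Add(Add(5, Mul(-4, Rational(1, 2)), Mul(4, -25)), Add(-5, 0)), 2) = Pow(Add(Add(5, -2, -100), -5), 2) = Pow(Add(-97, -5), 2) = Pow(-102, 2) = 10404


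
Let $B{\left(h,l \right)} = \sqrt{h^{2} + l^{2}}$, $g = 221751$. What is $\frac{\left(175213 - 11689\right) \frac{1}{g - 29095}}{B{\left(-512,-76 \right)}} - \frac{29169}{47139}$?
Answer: $- \frac{9723}{15713} + \frac{40881 \sqrt{16745}}{3226024720} \approx -0.61715$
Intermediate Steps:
$\frac{\left(175213 - 11689\right) \frac{1}{g - 29095}}{B{\left(-512,-76 \right)}} - \frac{29169}{47139} = \frac{\left(175213 - 11689\right) \frac{1}{221751 - 29095}}{\sqrt{\left(-512\right)^{2} + \left(-76\right)^{2}}} - \frac{29169}{47139} = \frac{163524 \cdot \frac{1}{192656}}{\sqrt{262144 + 5776}} - \frac{9723}{15713} = \frac{163524 \cdot \frac{1}{192656}}{\sqrt{267920}} - \frac{9723}{15713} = \frac{40881}{48164 \cdot 4 \sqrt{16745}} - \frac{9723}{15713} = \frac{40881 \frac{\sqrt{16745}}{66980}}{48164} - \frac{9723}{15713} = \frac{40881 \sqrt{16745}}{3226024720} - \frac{9723}{15713} = - \frac{9723}{15713} + \frac{40881 \sqrt{16745}}{3226024720}$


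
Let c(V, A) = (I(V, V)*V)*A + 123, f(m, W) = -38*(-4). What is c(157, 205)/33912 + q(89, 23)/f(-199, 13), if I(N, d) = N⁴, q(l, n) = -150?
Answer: 185770062688001/322164 ≈ 5.7663e+8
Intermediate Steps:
f(m, W) = 152
c(V, A) = 123 + A*V⁵ (c(V, A) = (V⁴*V)*A + 123 = V⁵*A + 123 = A*V⁵ + 123 = 123 + A*V⁵)
c(157, 205)/33912 + q(89, 23)/f(-199, 13) = (123 + 205*157⁵)/33912 - 150/152 = (123 + 205*95388992557)*(1/33912) - 150*1/152 = (123 + 19554743474185)*(1/33912) - 75/76 = 19554743474308*(1/33912) - 75/76 = 4888685868577/8478 - 75/76 = 185770062688001/322164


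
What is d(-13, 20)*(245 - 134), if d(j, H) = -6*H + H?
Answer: -11100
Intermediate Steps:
d(j, H) = -5*H
d(-13, 20)*(245 - 134) = (-5*20)*(245 - 134) = -100*111 = -11100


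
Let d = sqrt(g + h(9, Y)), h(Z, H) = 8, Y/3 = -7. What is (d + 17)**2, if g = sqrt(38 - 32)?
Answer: (17 + sqrt(8 + sqrt(6)))**2 ≈ 409.36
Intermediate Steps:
Y = -21 (Y = 3*(-7) = -21)
g = sqrt(6) ≈ 2.4495
d = sqrt(8 + sqrt(6)) (d = sqrt(sqrt(6) + 8) = sqrt(8 + sqrt(6)) ≈ 3.2326)
(d + 17)**2 = (sqrt(8 + sqrt(6)) + 17)**2 = (17 + sqrt(8 + sqrt(6)))**2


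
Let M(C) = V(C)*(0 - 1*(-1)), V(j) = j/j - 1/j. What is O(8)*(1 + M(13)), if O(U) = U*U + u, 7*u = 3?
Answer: 11275/91 ≈ 123.90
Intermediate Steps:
u = 3/7 (u = (⅐)*3 = 3/7 ≈ 0.42857)
O(U) = 3/7 + U² (O(U) = U*U + 3/7 = U² + 3/7 = 3/7 + U²)
V(j) = 1 - 1/j
M(C) = (-1 + C)/C (M(C) = ((-1 + C)/C)*(0 - 1*(-1)) = ((-1 + C)/C)*(0 + 1) = ((-1 + C)/C)*1 = (-1 + C)/C)
O(8)*(1 + M(13)) = (3/7 + 8²)*(1 + (-1 + 13)/13) = (3/7 + 64)*(1 + (1/13)*12) = 451*(1 + 12/13)/7 = (451/7)*(25/13) = 11275/91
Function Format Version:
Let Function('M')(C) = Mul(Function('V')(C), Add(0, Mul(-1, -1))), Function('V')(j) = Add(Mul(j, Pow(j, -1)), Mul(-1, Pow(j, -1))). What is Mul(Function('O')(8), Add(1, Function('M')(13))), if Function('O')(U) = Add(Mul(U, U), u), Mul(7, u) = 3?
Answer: Rational(11275, 91) ≈ 123.90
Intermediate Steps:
u = Rational(3, 7) (u = Mul(Rational(1, 7), 3) = Rational(3, 7) ≈ 0.42857)
Function('O')(U) = Add(Rational(3, 7), Pow(U, 2)) (Function('O')(U) = Add(Mul(U, U), Rational(3, 7)) = Add(Pow(U, 2), Rational(3, 7)) = Add(Rational(3, 7), Pow(U, 2)))
Function('V')(j) = Add(1, Mul(-1, Pow(j, -1)))
Function('M')(C) = Mul(Pow(C, -1), Add(-1, C)) (Function('M')(C) = Mul(Mul(Pow(C, -1), Add(-1, C)), Add(0, Mul(-1, -1))) = Mul(Mul(Pow(C, -1), Add(-1, C)), Add(0, 1)) = Mul(Mul(Pow(C, -1), Add(-1, C)), 1) = Mul(Pow(C, -1), Add(-1, C)))
Mul(Function('O')(8), Add(1, Function('M')(13))) = Mul(Add(Rational(3, 7), Pow(8, 2)), Add(1, Mul(Pow(13, -1), Add(-1, 13)))) = Mul(Add(Rational(3, 7), 64), Add(1, Mul(Rational(1, 13), 12))) = Mul(Rational(451, 7), Add(1, Rational(12, 13))) = Mul(Rational(451, 7), Rational(25, 13)) = Rational(11275, 91)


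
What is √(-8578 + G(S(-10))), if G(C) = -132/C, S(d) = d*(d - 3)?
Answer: 2*I*√9061585/65 ≈ 92.623*I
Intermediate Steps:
S(d) = d*(-3 + d)
√(-8578 + G(S(-10))) = √(-8578 - 132*(-1/(10*(-3 - 10)))) = √(-8578 - 132/((-10*(-13)))) = √(-8578 - 132/130) = √(-8578 - 132*1/130) = √(-8578 - 66/65) = √(-557636/65) = 2*I*√9061585/65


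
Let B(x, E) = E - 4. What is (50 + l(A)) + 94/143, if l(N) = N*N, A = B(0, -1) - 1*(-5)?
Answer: 7244/143 ≈ 50.657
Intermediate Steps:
B(x, E) = -4 + E
A = 0 (A = (-4 - 1) - 1*(-5) = -5 + 5 = 0)
l(N) = N²
(50 + l(A)) + 94/143 = (50 + 0²) + 94/143 = (50 + 0) + 94*(1/143) = 50 + 94/143 = 7244/143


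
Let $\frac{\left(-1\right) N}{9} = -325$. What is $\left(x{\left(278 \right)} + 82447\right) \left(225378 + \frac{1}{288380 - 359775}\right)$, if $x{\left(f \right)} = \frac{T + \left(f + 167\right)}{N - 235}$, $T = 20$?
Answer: $\frac{713735605187280911}{38410510} \approx 1.8582 \cdot 10^{10}$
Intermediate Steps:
$N = 2925$ ($N = \left(-9\right) \left(-325\right) = 2925$)
$x{\left(f \right)} = \frac{187}{2690} + \frac{f}{2690}$ ($x{\left(f \right)} = \frac{20 + \left(f + 167\right)}{2925 - 235} = \frac{20 + \left(167 + f\right)}{2690} = \left(187 + f\right) \frac{1}{2690} = \frac{187}{2690} + \frac{f}{2690}$)
$\left(x{\left(278 \right)} + 82447\right) \left(225378 + \frac{1}{288380 - 359775}\right) = \left(\left(\frac{187}{2690} + \frac{1}{2690} \cdot 278\right) + 82447\right) \left(225378 + \frac{1}{288380 - 359775}\right) = \left(\left(\frac{187}{2690} + \frac{139}{1345}\right) + 82447\right) \left(225378 + \frac{1}{-71395}\right) = \left(\frac{93}{538} + 82447\right) \left(225378 - \frac{1}{71395}\right) = \frac{44356579}{538} \cdot \frac{16090862309}{71395} = \frac{713735605187280911}{38410510}$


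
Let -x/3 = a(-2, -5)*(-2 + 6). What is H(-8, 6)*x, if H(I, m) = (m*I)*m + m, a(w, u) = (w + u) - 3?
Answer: -33840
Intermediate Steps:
a(w, u) = -3 + u + w (a(w, u) = (u + w) - 3 = -3 + u + w)
H(I, m) = m + I*m**2 (H(I, m) = (I*m)*m + m = I*m**2 + m = m + I*m**2)
x = 120 (x = -3*(-3 - 5 - 2)*(-2 + 6) = -(-30)*4 = -3*(-40) = 120)
H(-8, 6)*x = (6*(1 - 8*6))*120 = (6*(1 - 48))*120 = (6*(-47))*120 = -282*120 = -33840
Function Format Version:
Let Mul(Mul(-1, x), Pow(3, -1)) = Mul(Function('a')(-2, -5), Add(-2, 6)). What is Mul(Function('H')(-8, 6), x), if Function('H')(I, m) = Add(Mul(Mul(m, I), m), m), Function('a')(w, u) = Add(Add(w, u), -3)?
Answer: -33840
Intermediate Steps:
Function('a')(w, u) = Add(-3, u, w) (Function('a')(w, u) = Add(Add(u, w), -3) = Add(-3, u, w))
Function('H')(I, m) = Add(m, Mul(I, Pow(m, 2))) (Function('H')(I, m) = Add(Mul(Mul(I, m), m), m) = Add(Mul(I, Pow(m, 2)), m) = Add(m, Mul(I, Pow(m, 2))))
x = 120 (x = Mul(-3, Mul(Add(-3, -5, -2), Add(-2, 6))) = Mul(-3, Mul(-10, 4)) = Mul(-3, -40) = 120)
Mul(Function('H')(-8, 6), x) = Mul(Mul(6, Add(1, Mul(-8, 6))), 120) = Mul(Mul(6, Add(1, -48)), 120) = Mul(Mul(6, -47), 120) = Mul(-282, 120) = -33840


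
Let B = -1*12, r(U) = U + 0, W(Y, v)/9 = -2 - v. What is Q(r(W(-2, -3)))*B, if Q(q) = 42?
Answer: -504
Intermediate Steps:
W(Y, v) = -18 - 9*v (W(Y, v) = 9*(-2 - v) = -18 - 9*v)
r(U) = U
B = -12
Q(r(W(-2, -3)))*B = 42*(-12) = -504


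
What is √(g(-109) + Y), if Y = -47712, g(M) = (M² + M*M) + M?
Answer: 7*I*√491 ≈ 155.11*I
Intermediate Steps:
g(M) = M + 2*M² (g(M) = (M² + M²) + M = 2*M² + M = M + 2*M²)
√(g(-109) + Y) = √(-109*(1 + 2*(-109)) - 47712) = √(-109*(1 - 218) - 47712) = √(-109*(-217) - 47712) = √(23653 - 47712) = √(-24059) = 7*I*√491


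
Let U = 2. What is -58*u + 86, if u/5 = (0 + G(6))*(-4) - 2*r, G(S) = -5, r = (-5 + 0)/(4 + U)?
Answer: -18592/3 ≈ -6197.3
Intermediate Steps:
r = -5/6 (r = (-5 + 0)/(4 + 2) = -5/6 ≈ -0.83333)
u = 325/3 (u = 5*((0 - 5)*(-4) - 2*(-5/6)) = 5*(-5*(-4) + 5/3) = 5*(20 + 5/3) = 5*(65/3) = 325/3 ≈ 108.33)
-58*u + 86 = -58*325/3 + 86 = -18850/3 + 86 = -18592/3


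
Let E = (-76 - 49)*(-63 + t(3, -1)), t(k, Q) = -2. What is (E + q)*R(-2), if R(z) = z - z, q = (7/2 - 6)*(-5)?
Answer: 0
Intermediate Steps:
q = 25/2 (q = (7*(½) - 6)*(-5) = (7/2 - 6)*(-5) = -5/2*(-5) = 25/2 ≈ 12.500)
R(z) = 0
E = 8125 (E = (-76 - 49)*(-63 - 2) = -125*(-65) = 8125)
(E + q)*R(-2) = (8125 + 25/2)*0 = (16275/2)*0 = 0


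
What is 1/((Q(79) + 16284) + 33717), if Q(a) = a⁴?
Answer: 1/39000082 ≈ 2.5641e-8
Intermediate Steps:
1/((Q(79) + 16284) + 33717) = 1/((79⁴ + 16284) + 33717) = 1/((38950081 + 16284) + 33717) = 1/(38966365 + 33717) = 1/39000082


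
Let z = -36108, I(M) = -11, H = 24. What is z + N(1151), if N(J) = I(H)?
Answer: -36119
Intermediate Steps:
N(J) = -11
z + N(1151) = -36108 - 11 = -36119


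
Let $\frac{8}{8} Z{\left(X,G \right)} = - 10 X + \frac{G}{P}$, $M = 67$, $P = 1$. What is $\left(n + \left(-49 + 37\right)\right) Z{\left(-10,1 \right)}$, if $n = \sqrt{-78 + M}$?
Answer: $-1212 + 101 i \sqrt{11} \approx -1212.0 + 334.98 i$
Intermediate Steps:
$n = i \sqrt{11}$ ($n = \sqrt{-78 + 67} = \sqrt{-11} = i \sqrt{11} \approx 3.3166 i$)
$Z{\left(X,G \right)} = G - 10 X$ ($Z{\left(X,G \right)} = - 10 X + \frac{G}{1} = - 10 X + 1 G = - 10 X + G = G - 10 X$)
$\left(n + \left(-49 + 37\right)\right) Z{\left(-10,1 \right)} = \left(i \sqrt{11} + \left(-49 + 37\right)\right) \left(1 - -100\right) = \left(i \sqrt{11} - 12\right) \left(1 + 100\right) = \left(-12 + i \sqrt{11}\right) 101 = -1212 + 101 i \sqrt{11}$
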